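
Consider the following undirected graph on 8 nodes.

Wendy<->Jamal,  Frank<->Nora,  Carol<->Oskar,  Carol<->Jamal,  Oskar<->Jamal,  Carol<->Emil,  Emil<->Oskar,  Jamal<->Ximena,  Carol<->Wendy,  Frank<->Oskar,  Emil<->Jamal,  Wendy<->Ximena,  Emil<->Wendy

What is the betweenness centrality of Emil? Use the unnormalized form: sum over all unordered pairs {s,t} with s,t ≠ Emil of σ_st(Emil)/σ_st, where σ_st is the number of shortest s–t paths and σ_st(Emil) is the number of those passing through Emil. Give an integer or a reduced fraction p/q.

Pairs whose geodesics pass through Emil — Nora–Wendy: 1/3; Frank–Wendy: 1/3; Wendy–Oskar: 1/3.
All other pairs contribute 0.
Summing the contributions gives betweenness(Emil) = 1.

1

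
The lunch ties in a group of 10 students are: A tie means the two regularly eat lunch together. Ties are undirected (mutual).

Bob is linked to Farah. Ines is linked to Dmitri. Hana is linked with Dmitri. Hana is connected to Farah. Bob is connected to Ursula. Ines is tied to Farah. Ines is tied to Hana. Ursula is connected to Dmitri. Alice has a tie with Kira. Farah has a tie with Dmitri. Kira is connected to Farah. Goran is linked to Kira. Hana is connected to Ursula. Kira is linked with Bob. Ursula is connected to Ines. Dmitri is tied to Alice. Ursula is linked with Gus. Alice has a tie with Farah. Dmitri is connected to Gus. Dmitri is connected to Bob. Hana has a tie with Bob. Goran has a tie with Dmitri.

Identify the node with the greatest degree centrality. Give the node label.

Degrees — Alice:3, Bob:5, Dmitri:8, Farah:6, Goran:2, Gus:2, Hana:5, Ines:4, Kira:4, Ursula:5.
The maximum is 8, attained only by Dmitri.

Dmitri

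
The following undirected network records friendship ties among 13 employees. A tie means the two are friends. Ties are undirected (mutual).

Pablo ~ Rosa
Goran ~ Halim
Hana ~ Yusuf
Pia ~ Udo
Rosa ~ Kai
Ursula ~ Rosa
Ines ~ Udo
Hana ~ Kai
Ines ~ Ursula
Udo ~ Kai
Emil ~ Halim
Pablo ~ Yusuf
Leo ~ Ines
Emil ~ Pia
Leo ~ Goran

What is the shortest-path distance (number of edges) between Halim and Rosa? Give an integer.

5

One shortest route is Halim – Goran – Leo – Ines – Ursula – Rosa, which uses 5 edges, and at distance 4 from Halim we only reach {Kai, Ursula}, which does not include Rosa. So d(Halim,Rosa) = 5.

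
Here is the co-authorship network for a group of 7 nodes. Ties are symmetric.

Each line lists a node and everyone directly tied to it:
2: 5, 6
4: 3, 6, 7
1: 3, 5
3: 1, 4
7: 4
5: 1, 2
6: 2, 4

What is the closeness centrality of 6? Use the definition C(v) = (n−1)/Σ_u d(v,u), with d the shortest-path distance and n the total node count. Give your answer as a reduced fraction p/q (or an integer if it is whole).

6/11

Distances from 6: 1:3, 2:1, 3:2, 4:1, 5:2, 7:2. Sum = 11.
n = 7, so closeness = 6/11.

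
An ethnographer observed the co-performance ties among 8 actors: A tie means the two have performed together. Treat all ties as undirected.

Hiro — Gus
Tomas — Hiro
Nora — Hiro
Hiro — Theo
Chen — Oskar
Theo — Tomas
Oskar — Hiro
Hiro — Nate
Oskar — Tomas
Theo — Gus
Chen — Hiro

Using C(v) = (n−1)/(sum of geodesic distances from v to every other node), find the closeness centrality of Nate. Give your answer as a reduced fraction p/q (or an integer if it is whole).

7/13

Distances from Nate: Chen:2, Gus:2, Hiro:1, Nora:2, Oskar:2, Theo:2, Tomas:2. Sum = 13.
n = 8, so closeness = 7/13.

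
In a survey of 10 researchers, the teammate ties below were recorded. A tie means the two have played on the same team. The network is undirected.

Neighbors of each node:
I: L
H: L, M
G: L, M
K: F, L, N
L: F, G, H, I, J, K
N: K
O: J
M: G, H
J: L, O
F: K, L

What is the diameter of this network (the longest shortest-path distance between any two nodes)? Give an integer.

Eccentricity of each node (its greatest distance to any other): F:3, G:3, H:3, I:3, J:3, K:3, L:2, M:4, N:4, O:4.
The maximum eccentricity is 4, realized for instance by the pair O–N via O – J – L – K – N. So the diameter is 4.

4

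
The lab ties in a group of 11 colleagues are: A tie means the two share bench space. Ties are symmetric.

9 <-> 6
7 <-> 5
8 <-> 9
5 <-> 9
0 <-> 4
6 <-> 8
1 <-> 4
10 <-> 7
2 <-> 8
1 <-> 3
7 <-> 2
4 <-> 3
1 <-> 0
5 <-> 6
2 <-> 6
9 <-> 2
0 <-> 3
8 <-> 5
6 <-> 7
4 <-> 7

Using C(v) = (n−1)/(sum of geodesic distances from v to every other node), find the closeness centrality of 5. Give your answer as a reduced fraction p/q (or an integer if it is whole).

10/19

Distances from 5: 0:3, 1:3, 2:2, 3:3, 4:2, 6:1, 7:1, 8:1, 9:1, 10:2. Sum = 19.
n = 11, so closeness = 10/19.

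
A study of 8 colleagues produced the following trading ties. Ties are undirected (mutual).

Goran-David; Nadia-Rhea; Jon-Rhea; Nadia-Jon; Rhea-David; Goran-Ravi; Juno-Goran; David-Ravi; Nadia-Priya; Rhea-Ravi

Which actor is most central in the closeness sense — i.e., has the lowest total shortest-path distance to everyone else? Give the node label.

Farness (sum of distances to all others) for each node — David:12, Goran:15, Jon:15, Juno:21, Nadia:14, Priya:20, Ravi:12, Rhea:11.
The smallest farness is 11, for Rhea, so Rhea has the highest closeness.

Rhea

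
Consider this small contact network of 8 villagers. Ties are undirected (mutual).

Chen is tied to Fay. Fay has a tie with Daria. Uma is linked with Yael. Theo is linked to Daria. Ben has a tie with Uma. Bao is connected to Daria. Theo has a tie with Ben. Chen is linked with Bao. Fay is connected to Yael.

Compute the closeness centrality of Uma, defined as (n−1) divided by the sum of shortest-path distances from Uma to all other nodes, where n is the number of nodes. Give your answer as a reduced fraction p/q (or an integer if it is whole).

Distances from Uma: Bao:4, Ben:1, Chen:3, Daria:3, Fay:2, Theo:2, Yael:1. Sum = 16.
n = 8, so closeness = 7/16.

7/16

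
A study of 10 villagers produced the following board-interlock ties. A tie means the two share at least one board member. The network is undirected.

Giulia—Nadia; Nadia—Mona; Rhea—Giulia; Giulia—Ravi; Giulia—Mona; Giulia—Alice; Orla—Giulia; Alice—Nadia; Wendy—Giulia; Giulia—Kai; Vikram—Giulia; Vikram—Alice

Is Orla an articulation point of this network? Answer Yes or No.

No

Even without Orla, every remaining node can still reach every other (the residual graph is connected), so Orla is not a cut vertex.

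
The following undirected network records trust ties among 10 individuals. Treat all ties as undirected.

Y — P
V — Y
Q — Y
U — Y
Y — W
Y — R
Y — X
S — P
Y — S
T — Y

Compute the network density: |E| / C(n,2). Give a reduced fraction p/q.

There are 10 edges and 10 nodes, so the maximum possible is C(10,2) = 45.
Density = 10/45 = 2/9.

2/9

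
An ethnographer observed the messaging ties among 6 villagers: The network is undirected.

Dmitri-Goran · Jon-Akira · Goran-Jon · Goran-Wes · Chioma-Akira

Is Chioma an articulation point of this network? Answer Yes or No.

No

Even without Chioma, every remaining node can still reach every other (the residual graph is connected), so Chioma is not a cut vertex.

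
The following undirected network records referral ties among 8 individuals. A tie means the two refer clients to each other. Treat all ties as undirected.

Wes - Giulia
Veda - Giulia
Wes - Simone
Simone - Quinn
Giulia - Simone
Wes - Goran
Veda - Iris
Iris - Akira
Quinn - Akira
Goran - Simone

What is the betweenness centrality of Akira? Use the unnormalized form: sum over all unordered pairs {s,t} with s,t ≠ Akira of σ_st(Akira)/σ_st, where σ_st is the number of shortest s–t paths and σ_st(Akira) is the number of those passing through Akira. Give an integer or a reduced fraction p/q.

Pairs whose geodesics pass through Akira — Quinn–Veda: 1/2; Quinn–Iris: 1; Simone–Iris: 1/2; Goran–Iris: 1/3.
All other pairs contribute 0.
Summing the contributions gives betweenness(Akira) = 7/3.

7/3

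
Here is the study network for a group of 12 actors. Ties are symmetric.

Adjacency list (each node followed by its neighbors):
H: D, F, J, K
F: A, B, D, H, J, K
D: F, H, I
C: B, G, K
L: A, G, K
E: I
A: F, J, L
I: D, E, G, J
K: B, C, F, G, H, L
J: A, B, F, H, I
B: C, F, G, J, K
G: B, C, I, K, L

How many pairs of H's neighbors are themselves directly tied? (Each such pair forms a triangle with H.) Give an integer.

3

H's neighbors: D, F, J, and K.
Neighbor pairs that are themselves tied: H–D–F; H–F–J; H–F–K. Each forms one triangle with H, for 3 in total.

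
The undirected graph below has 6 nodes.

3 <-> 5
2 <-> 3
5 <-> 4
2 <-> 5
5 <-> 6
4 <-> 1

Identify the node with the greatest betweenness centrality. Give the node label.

Unnormalized betweenness of each node: 1:0, 2:0, 3:0, 4:4, 5:8, 6:0.
5 has the largest value, 8, making it the main broker — the node through which the most shortest paths run.

5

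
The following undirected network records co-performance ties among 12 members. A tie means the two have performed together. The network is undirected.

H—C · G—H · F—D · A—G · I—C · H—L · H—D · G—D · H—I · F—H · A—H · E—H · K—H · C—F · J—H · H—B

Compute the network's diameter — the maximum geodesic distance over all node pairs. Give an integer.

Eccentricity of each node (its greatest distance to any other): A:2, B:2, C:2, D:2, E:2, F:2, G:2, H:1, I:2, J:2, K:2, L:2.
The maximum eccentricity is 2, realized for instance by the pair J–L via J – H – L. So the diameter is 2.

2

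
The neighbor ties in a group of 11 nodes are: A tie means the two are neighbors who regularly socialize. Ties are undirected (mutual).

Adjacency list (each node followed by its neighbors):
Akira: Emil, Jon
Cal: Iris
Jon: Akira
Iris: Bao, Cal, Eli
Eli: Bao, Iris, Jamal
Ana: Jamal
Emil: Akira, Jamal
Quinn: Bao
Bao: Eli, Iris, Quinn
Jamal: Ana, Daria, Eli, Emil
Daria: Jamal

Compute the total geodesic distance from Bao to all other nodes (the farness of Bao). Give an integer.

25

Distances from Bao: Akira:4, Ana:3, Cal:2, Daria:3, Eli:1, Emil:3, Iris:1, Jamal:2, Jon:5, Quinn:1.
Sum = 4 + 3 + 2 + 3 + 1 + 3 + 1 + 2 + 5 + 1 = 25.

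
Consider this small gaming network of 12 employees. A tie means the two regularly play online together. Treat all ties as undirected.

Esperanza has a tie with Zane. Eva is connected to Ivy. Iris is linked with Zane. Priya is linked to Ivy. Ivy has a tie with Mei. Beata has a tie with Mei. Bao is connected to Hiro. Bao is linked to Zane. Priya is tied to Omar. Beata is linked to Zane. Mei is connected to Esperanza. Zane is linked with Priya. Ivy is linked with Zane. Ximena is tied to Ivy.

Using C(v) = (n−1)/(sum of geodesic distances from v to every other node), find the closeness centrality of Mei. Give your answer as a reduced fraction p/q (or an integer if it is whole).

Distances from Mei: Bao:3, Beata:1, Esperanza:1, Eva:2, Hiro:4, Iris:3, Ivy:1, Omar:3, Priya:2, Ximena:2, Zane:2. Sum = 24.
n = 12, so closeness = 11/24.

11/24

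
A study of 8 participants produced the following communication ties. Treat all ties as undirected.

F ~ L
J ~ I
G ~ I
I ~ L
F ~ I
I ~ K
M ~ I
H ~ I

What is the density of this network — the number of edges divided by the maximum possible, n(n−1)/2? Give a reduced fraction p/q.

2/7

There are 8 edges and 8 nodes, so the maximum possible is C(8,2) = 28.
Density = 8/28 = 2/7.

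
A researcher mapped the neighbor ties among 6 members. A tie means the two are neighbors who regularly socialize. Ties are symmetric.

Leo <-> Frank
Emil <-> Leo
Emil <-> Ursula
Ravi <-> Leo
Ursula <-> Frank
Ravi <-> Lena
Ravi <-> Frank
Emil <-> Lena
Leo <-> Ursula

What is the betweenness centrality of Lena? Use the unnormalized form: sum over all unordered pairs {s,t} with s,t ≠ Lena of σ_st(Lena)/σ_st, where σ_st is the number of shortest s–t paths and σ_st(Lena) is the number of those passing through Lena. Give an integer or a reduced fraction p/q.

1/2

Pairs whose geodesics pass through Lena — Emil–Ravi: 1/2.
All other pairs contribute 0.
Summing the contributions gives betweenness(Lena) = 1/2.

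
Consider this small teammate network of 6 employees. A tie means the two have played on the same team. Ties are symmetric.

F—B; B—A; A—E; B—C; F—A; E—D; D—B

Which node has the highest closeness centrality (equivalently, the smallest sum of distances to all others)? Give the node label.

B

Farness (sum of distances to all others) for each node — A:7, B:6, C:10, D:8, E:9, F:8.
The smallest farness is 6, for B, so B has the highest closeness.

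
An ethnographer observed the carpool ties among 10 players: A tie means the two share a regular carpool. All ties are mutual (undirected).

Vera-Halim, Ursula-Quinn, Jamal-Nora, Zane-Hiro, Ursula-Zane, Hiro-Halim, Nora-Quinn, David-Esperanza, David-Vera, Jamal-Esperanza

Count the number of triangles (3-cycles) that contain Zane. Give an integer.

Zane's neighbors are Hiro and Ursula, but none of them are tied to each other, so no triangle contains Zane.

0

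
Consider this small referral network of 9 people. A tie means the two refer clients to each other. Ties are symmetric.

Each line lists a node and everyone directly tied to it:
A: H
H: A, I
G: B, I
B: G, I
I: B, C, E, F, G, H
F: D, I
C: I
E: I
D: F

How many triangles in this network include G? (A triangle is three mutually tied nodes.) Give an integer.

G's neighbors: B and I.
Neighbor pairs that are themselves tied: G–B–I. Each forms one triangle with G, for 1 in total.

1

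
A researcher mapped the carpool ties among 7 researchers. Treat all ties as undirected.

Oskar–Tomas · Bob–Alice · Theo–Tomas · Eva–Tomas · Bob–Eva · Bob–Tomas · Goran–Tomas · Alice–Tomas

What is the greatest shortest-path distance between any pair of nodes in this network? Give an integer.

Eccentricity of each node (its greatest distance to any other): Alice:2, Bob:2, Eva:2, Goran:2, Oskar:2, Theo:2, Tomas:1.
The maximum eccentricity is 2, realized for instance by the pair Eva–Goran via Eva – Tomas – Goran. So the diameter is 2.

2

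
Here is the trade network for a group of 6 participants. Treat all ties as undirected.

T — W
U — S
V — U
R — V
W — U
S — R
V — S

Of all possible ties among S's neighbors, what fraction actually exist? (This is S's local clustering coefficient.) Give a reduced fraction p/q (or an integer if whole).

2/3

S's neighbors: R, U, and V (k = 3).
Possible neighbor pairs: C(3,2) = 3. Edges among them: R–V, U–V → e = 2.
Clustering(S) = 2/3.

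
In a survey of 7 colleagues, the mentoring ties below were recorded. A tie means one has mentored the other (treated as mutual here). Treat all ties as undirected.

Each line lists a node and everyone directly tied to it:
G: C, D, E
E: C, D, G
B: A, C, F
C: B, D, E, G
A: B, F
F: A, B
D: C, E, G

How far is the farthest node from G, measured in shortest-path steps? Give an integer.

Distances from G: A:3, B:2, C:1, D:1, E:1, F:3.
The largest is 3 (to F and A), so the eccentricity of G is 3.

3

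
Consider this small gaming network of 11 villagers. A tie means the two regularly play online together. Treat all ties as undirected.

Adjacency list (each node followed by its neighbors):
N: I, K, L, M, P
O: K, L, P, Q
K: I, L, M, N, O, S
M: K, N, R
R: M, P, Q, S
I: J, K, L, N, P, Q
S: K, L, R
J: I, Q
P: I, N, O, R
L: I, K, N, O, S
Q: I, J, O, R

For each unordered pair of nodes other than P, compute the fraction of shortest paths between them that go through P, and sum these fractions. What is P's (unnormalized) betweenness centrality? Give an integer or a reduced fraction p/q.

Pairs whose geodesics pass through P — I–R: 1/2; I–O: 1/4; R–O: 1/2; R–N: 1/2; O–N: 1/3.
All other pairs contribute 0.
Summing the contributions gives betweenness(P) = 25/12.

25/12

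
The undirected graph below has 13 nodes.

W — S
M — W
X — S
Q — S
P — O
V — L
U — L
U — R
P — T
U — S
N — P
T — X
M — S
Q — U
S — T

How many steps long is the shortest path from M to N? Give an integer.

One shortest route is M – S – T – P – N, which uses 4 edges, and at distance 3 from M we only reach {L, P, R}, which does not include N. So d(M,N) = 4.

4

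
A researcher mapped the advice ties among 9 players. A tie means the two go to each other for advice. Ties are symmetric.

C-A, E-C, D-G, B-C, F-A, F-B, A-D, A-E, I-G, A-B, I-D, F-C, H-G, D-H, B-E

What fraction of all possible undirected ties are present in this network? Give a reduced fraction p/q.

There are 15 edges and 9 nodes, so the maximum possible is C(9,2) = 36.
Density = 15/36 = 5/12.

5/12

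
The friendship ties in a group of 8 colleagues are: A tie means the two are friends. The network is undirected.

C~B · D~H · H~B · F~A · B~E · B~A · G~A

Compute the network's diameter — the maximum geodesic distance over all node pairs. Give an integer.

4

Eccentricity of each node (its greatest distance to any other): A:3, B:2, C:3, D:4, E:3, F:4, G:4, H:3.
The maximum eccentricity is 4, realized for instance by the pair G–D via G – A – B – H – D. So the diameter is 4.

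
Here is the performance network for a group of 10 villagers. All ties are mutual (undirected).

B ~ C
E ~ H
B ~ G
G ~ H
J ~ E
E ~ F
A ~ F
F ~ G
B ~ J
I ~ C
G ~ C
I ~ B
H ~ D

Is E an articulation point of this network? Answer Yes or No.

No

Even without E, every remaining node can still reach every other (the residual graph is connected), so E is not a cut vertex.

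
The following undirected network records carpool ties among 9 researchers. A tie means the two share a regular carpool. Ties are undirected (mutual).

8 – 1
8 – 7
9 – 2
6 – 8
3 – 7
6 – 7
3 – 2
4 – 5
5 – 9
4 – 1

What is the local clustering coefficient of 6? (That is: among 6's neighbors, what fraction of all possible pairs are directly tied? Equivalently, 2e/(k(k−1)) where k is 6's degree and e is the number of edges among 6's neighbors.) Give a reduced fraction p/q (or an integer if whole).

6's neighbors: 7 and 8 (k = 2).
Possible neighbor pairs: C(2,2) = 1. Edges among them: 7–8 → e = 1.
Clustering(6) = 1/1.

1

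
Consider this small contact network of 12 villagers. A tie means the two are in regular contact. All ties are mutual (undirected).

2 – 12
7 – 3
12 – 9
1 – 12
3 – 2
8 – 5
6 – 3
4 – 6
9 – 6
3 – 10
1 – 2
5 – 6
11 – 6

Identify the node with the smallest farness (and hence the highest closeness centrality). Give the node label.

6

Farness (sum of distances to all others) for each node — 1:32, 2:24, 3:19, 4:28, 5:26, 6:18, 7:29, 8:36, 9:23, 10:29, 11:28, 12:26.
The smallest farness is 18, for 6, so 6 has the highest closeness.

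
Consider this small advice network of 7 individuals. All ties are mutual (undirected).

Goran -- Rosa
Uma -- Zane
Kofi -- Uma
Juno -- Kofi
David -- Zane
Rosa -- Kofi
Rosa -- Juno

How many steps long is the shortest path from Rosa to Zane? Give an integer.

3

One shortest route is Rosa – Kofi – Uma – Zane, which uses 3 edges, and at distance 2 from Rosa we only reach {Uma}, which does not include Zane. So d(Rosa,Zane) = 3.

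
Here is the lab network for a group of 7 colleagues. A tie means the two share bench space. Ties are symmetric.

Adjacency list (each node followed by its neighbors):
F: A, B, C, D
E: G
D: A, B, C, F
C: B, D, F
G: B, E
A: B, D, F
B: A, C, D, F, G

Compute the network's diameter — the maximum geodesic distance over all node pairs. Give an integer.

3

Eccentricity of each node (its greatest distance to any other): A:3, B:2, C:3, D:3, E:3, F:3, G:2.
The maximum eccentricity is 3, realized for instance by the pair E–A via E – G – B – A. So the diameter is 3.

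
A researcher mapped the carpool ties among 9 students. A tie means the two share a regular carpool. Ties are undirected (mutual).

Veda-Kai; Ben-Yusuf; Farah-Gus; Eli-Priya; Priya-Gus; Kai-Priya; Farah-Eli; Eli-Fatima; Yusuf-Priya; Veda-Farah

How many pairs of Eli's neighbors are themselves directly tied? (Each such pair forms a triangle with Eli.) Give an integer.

Eli's neighbors are Farah, Fatima, and Priya, but none of them are tied to each other, so no triangle contains Eli.

0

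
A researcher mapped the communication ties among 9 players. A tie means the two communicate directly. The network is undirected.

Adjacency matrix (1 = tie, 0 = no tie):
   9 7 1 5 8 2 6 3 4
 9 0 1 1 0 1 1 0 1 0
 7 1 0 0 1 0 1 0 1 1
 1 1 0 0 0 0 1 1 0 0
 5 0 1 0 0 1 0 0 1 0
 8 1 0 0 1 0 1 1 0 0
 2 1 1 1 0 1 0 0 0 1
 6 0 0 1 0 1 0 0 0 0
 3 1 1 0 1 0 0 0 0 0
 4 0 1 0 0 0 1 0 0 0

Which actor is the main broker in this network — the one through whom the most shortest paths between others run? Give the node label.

2

Unnormalized betweenness of each node: 1:67/30, 2:27/5, 3:1/2, 4:0, 5:41/30, 6:1/2, 7:25/6, 8:51/10, 9:71/15.
2 has the largest value, 27/5, making it the main broker — the node through which the most shortest paths run.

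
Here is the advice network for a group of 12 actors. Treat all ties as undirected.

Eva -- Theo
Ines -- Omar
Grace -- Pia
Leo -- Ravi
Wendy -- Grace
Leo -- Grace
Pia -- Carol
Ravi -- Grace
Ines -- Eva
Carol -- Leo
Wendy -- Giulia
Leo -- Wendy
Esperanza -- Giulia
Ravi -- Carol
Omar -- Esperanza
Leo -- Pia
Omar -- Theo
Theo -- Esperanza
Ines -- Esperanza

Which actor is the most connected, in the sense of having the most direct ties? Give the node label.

Leo

Degrees — Carol:3, Esperanza:4, Eva:2, Giulia:2, Grace:4, Ines:3, Leo:5, Omar:3, Pia:3, Ravi:3, Theo:3, Wendy:3.
The maximum is 5, attained only by Leo.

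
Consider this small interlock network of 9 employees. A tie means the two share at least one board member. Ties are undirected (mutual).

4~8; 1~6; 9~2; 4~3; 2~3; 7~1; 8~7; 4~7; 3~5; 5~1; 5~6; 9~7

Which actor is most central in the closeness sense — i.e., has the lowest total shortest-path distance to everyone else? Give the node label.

7

Farness (sum of distances to all others) for each node — 1:14, 2:17, 3:13, 4:14, 5:15, 6:18, 7:12, 8:17, 9:16.
The smallest farness is 12, for 7, so 7 has the highest closeness.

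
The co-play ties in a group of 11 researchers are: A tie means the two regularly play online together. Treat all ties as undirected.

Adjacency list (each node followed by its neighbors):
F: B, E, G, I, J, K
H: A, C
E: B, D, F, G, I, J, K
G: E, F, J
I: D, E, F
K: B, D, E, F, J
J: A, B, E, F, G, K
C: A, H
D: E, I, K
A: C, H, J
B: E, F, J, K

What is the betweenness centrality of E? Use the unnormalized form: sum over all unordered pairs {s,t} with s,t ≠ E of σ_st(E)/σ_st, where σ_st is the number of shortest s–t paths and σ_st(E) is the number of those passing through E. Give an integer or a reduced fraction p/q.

47/6

Pairs whose geodesics pass through E — A–D: 1/2; A–I: 1/2; H–D: 1/2; H–I: 1/2; C–D: 1/2; C–I: 1/2; B–D: 1/2; B–I: 1/2; B–G: 1/3; D–F: 1/3; D–G: 1; D–J: 1/2; I–K: 1/3; I–G: 1/2 … (+2 more pairs).
All other pairs contribute 0.
Summing the contributions gives betweenness(E) = 47/6.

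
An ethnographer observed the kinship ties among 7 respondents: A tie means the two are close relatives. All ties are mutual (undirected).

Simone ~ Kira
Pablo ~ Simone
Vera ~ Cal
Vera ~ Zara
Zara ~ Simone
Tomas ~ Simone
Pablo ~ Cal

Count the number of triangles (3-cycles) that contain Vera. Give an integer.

0

Vera's neighbors are Cal and Zara, but none of them are tied to each other, so no triangle contains Vera.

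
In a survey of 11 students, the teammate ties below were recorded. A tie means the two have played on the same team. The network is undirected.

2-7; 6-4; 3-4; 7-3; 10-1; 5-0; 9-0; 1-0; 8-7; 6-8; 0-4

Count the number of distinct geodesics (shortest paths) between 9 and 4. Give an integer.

1

The shortest distance is 2, and the only length-2 path is 9–0–4. So there is exactly 1 shortest path.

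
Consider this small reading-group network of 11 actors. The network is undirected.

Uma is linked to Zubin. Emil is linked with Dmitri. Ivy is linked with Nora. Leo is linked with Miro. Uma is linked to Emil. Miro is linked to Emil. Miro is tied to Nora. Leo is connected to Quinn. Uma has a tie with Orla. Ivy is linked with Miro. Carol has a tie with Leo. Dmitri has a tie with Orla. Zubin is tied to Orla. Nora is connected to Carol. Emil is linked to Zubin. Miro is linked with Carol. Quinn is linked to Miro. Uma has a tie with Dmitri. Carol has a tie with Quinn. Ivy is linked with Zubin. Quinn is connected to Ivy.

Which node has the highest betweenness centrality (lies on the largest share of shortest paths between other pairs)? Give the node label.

Miro

Unnormalized betweenness of each node: Carol:5/6, Dmitri:19/20, Emil:383/30, Ivy:42/5, Leo:0, Miro:321/20, Nora:3/4, Orla:7/12, Quinn:107/60, Uma:23/15, Zubin:167/20.
Miro has the largest value, 321/20, making it the main broker — the node through which the most shortest paths run.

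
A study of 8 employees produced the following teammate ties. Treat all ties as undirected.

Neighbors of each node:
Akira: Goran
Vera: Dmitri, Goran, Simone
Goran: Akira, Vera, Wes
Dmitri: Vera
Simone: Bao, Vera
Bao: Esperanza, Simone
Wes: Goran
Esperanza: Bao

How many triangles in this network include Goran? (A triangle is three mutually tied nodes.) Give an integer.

0

Goran's neighbors are Akira, Vera, and Wes, but none of them are tied to each other, so no triangle contains Goran.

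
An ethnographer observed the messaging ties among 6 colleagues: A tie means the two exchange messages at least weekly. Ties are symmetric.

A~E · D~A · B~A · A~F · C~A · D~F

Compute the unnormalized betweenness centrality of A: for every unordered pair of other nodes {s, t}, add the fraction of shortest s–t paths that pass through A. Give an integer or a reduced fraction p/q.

Pairs whose geodesics pass through A — F–E: 1; F–C: 1; F–B: 1; D–E: 1; D–C: 1; D–B: 1; E–C: 1; E–B: 1; C–B: 1.
All other pairs contribute 0.
Summing the contributions gives betweenness(A) = 9.

9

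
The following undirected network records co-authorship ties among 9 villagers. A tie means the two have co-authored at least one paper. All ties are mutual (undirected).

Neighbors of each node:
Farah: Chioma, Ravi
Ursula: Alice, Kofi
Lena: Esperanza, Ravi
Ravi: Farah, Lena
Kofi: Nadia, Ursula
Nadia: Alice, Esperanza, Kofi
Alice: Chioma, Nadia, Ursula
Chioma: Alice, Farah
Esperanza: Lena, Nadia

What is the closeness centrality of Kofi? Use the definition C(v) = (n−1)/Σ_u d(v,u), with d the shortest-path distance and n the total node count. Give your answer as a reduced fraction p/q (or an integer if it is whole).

2/5

Distances from Kofi: Alice:2, Chioma:3, Esperanza:2, Farah:4, Lena:3, Nadia:1, Ravi:4, Ursula:1. Sum = 20.
n = 9, so closeness = 8/20 = 2/5.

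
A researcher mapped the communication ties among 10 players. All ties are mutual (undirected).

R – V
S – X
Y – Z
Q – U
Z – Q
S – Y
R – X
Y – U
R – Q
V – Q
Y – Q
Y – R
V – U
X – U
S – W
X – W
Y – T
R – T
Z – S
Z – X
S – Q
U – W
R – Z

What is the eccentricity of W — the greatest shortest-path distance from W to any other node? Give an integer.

Distances from W: Q:2, R:2, S:1, T:3, U:1, V:2, X:1, Y:2, Z:2.
The largest is 3 (to T), so the eccentricity of W is 3.

3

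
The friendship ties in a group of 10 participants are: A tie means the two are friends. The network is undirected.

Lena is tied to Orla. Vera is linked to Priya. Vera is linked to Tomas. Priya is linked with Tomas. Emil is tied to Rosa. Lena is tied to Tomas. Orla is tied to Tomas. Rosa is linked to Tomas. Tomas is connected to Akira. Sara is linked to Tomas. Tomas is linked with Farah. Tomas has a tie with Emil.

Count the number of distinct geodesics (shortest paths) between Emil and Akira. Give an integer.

The shortest distance is 2, and the only length-2 path is Emil–Tomas–Akira. So there is exactly 1 shortest path.

1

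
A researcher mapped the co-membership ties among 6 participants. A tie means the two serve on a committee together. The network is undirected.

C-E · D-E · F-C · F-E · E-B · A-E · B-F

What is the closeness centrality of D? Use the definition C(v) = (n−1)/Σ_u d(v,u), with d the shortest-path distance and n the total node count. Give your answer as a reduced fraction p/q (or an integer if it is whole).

Distances from D: A:2, B:2, C:2, E:1, F:2. Sum = 9.
n = 6, so closeness = 5/9.

5/9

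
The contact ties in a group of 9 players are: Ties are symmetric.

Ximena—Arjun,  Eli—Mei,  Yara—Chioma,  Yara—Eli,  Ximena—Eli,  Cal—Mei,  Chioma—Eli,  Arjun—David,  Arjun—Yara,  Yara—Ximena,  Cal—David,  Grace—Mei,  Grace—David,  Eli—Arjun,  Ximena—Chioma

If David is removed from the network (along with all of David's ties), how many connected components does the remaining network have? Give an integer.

1

David's neighbors (Arjun, Cal, and Grace) remain reachable from one another through other ties, so the rest of the network stays in one piece.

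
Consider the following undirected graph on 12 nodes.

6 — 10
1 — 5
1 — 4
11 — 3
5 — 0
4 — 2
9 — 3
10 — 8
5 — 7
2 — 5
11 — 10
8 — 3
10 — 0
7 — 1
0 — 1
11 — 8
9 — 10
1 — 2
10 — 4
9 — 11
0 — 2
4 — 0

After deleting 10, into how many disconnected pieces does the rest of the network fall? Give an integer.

Without 10, the remaining ties split the others into: {0, 1, 2, 4, 5, 7}; {6}; {3, 8, 9, 11}.
That's 3 separate components.

3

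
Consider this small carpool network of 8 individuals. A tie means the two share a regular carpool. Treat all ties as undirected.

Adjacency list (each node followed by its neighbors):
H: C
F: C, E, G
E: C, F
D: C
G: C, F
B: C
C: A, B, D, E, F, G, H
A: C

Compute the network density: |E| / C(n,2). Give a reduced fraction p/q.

9/28

There are 9 edges and 8 nodes, so the maximum possible is C(8,2) = 28.
Density = 9/28.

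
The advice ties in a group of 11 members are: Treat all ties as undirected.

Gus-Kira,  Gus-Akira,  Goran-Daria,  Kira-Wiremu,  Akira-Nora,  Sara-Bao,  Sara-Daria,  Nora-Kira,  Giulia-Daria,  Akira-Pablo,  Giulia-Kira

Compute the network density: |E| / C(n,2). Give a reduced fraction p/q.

1/5

There are 11 edges and 11 nodes, so the maximum possible is C(11,2) = 55.
Density = 11/55 = 1/5.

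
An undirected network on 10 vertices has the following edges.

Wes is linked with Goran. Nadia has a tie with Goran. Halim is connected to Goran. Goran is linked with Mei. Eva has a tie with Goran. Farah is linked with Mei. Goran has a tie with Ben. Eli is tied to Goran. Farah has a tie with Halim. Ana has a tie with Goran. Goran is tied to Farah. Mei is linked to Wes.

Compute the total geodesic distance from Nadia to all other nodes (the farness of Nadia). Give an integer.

17

Distances from Nadia: Ana:2, Ben:2, Eli:2, Eva:2, Farah:2, Goran:1, Halim:2, Mei:2, Wes:2.
Sum = 2 + 2 + 2 + 2 + 2 + 1 + 2 + 2 + 2 = 17.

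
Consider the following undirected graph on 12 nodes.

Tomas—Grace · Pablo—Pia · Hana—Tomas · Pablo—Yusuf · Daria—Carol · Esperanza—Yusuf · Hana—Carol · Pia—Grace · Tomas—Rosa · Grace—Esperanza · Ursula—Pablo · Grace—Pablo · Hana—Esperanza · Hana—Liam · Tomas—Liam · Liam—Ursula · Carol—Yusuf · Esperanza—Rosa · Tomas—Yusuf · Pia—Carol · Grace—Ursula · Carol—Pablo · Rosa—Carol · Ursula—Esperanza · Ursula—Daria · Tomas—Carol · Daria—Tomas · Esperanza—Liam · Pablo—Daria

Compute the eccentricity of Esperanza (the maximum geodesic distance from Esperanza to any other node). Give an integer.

Distances from Esperanza: Carol:2, Daria:2, Grace:1, Hana:1, Liam:1, Pablo:2, Pia:2, Rosa:1, Tomas:2, Ursula:1, Yusuf:1.
The largest is 2 (to Tomas, Carol, Pablo, Pia, and Daria), so the eccentricity of Esperanza is 2.

2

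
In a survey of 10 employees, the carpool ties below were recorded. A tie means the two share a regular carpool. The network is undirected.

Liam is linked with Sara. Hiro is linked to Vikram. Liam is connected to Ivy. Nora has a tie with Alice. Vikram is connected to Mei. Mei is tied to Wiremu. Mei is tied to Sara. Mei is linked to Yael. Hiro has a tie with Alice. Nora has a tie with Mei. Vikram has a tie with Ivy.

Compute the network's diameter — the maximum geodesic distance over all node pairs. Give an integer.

4

Eccentricity of each node (its greatest distance to any other): Alice:4, Hiro:3, Ivy:3, Liam:4, Mei:2, Nora:3, Sara:3, Vikram:2, Wiremu:3, Yael:3.
The maximum eccentricity is 4, realized for instance by the pair Alice–Liam via Alice – Nora – Mei – Sara – Liam. So the diameter is 4.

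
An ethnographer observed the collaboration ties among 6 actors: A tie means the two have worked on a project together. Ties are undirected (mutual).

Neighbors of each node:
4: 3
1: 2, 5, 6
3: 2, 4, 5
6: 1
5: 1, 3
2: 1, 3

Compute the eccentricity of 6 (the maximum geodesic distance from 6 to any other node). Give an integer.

Distances from 6: 1:1, 2:2, 3:3, 4:4, 5:2.
The largest is 4 (to 4), so the eccentricity of 6 is 4.

4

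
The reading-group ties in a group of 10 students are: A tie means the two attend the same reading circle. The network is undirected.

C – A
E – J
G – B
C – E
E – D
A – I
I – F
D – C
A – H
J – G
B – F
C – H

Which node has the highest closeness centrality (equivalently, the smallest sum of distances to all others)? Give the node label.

C

Farness (sum of distances to all others) for each node — A:19, B:24, C:18, D:22, E:19, F:23, G:23, H:22, I:21, J:21.
The smallest farness is 18, for C, so C has the highest closeness.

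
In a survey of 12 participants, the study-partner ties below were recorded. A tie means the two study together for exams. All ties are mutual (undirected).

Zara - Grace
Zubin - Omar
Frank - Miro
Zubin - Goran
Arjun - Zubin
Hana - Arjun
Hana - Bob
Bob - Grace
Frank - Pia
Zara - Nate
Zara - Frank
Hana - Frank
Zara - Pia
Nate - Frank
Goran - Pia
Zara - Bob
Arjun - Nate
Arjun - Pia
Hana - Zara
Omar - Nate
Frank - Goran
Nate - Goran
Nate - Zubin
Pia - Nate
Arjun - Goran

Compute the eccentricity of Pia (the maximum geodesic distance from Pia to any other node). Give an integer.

2

Distances from Pia: Arjun:1, Bob:2, Frank:1, Goran:1, Grace:2, Hana:2, Miro:2, Nate:1, Omar:2, Zara:1, Zubin:2.
The largest is 2 (to Omar, Zubin, Miro, Hana, Grace, and Bob), so the eccentricity of Pia is 2.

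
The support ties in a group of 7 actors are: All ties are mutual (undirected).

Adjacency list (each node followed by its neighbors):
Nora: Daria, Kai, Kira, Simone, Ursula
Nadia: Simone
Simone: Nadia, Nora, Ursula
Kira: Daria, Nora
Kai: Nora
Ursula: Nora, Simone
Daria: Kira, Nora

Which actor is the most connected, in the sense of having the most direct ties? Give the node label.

Degrees — Daria:2, Kai:1, Kira:2, Nadia:1, Nora:5, Simone:3, Ursula:2.
The maximum is 5, attained only by Nora.

Nora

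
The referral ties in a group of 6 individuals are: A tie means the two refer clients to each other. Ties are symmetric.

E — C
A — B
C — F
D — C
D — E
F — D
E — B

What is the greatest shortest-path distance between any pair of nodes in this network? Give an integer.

Eccentricity of each node (its greatest distance to any other): A:4, B:3, C:3, D:3, E:2, F:4.
The maximum eccentricity is 4, realized for instance by the pair F–A via F – D – E – B – A. So the diameter is 4.

4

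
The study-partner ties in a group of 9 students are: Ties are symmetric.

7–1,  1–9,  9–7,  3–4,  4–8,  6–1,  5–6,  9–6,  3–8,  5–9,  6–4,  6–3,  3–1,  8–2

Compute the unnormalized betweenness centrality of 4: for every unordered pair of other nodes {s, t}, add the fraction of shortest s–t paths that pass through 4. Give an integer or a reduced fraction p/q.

Pairs whose geodesics pass through 4 — 9–8: 1/3; 9–2: 1/3; 8–5: 1/2; 8–6: 1/2; 5–2: 1/2; 6–2: 1/2.
All other pairs contribute 0.
Summing the contributions gives betweenness(4) = 8/3.

8/3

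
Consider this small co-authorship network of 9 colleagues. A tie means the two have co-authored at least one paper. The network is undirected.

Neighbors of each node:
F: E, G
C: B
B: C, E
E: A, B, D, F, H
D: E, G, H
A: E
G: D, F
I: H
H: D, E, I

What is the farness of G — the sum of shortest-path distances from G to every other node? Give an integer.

19

Distances from G: A:3, B:3, C:4, D:1, E:2, F:1, H:2, I:3.
Sum = 3 + 3 + 4 + 1 + 2 + 1 + 2 + 3 = 19.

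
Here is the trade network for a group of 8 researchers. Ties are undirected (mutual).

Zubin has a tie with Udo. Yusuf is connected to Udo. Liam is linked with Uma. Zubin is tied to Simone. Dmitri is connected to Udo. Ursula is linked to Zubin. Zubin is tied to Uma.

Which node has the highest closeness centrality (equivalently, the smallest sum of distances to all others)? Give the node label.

Farness (sum of distances to all others) for each node — Dmitri:18, Liam:20, Simone:16, Udo:12, Uma:14, Ursula:16, Yusuf:18, Zubin:10.
The smallest farness is 10, for Zubin, so Zubin has the highest closeness.

Zubin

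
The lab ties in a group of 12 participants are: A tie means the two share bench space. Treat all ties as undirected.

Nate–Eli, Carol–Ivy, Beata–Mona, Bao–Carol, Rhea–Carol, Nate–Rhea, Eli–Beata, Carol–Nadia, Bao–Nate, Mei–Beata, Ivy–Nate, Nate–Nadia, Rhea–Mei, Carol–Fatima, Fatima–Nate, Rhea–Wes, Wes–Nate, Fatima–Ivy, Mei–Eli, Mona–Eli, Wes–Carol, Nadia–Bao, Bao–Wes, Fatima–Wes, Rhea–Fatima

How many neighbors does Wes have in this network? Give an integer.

Wes is directly tied to Bao, Carol, Fatima, Nate, and Rhea. That is 5 neighbors, so the degree of Wes is 5.

5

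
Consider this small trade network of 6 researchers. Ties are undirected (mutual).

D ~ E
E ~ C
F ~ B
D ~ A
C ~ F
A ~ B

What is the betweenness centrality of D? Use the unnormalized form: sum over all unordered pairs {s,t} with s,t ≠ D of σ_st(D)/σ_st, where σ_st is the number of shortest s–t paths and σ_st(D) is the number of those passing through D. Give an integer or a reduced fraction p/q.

2

Pairs whose geodesics pass through D — E–A: 1; E–B: 1/2; A–C: 1/2.
All other pairs contribute 0.
Summing the contributions gives betweenness(D) = 2.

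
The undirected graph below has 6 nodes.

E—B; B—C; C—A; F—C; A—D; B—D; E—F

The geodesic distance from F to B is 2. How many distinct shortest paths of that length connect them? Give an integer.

The shortest distance is 2. The length-2 paths are: F–C–B; F–E–B.
That gives 2 distinct shortest paths.

2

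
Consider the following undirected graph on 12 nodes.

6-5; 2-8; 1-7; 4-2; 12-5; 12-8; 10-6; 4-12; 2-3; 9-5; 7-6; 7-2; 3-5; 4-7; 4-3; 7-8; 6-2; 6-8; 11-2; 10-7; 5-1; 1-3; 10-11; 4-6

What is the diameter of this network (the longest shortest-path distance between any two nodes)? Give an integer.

4

Eccentricity of each node (its greatest distance to any other): 1:3, 2:3, 3:3, 4:3, 5:3, 6:2, 7:3, 8:3, 9:4, 10:3, 11:4, 12:3.
The maximum eccentricity is 4, realized for instance by the pair 9–11 via 9 – 5 – 6 – 2 – 11. So the diameter is 4.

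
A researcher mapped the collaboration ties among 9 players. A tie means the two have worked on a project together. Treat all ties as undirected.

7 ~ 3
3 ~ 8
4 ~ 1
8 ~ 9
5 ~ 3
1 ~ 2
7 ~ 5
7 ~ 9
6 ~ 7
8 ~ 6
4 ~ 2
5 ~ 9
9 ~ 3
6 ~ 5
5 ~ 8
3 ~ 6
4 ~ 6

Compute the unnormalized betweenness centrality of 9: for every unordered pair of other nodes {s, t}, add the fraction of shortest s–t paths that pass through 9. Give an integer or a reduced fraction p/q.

1/4

Pairs whose geodesics pass through 9 — 8–7: 1/4.
All other pairs contribute 0.
Summing the contributions gives betweenness(9) = 1/4.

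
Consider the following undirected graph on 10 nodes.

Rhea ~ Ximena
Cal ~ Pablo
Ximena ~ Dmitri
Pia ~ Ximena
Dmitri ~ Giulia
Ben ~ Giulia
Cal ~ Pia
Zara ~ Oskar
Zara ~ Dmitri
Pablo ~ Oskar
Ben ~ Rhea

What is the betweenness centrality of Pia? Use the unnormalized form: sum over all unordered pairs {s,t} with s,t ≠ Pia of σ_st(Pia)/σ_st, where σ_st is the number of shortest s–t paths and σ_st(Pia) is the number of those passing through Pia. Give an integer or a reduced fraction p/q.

15/2

Pairs whose geodesics pass through Pia — Ximena–Cal: 1; Ximena–Pablo: 1; Cal–Dmitri: 1; Cal–Giulia: 1; Cal–Ben: 1; Cal–Rhea: 1; Pablo–Ben: 1/2; Pablo–Rhea: 1.
All other pairs contribute 0.
Summing the contributions gives betweenness(Pia) = 15/2.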